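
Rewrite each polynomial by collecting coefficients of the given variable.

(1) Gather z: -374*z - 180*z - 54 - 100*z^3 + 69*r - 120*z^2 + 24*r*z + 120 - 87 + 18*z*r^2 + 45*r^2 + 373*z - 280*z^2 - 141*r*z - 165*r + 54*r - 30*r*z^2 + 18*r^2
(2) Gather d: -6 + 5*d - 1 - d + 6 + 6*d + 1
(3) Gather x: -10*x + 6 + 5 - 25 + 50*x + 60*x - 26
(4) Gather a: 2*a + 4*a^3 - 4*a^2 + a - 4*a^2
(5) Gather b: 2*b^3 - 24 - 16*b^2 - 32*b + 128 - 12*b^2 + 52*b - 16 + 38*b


(1) = 63*r^2 - 42*r - 100*z^3 + z^2*(-30*r - 400) + z*(18*r^2 - 117*r - 181) - 21
(2) = 10*d
(3) = 100*x - 40
(4) = 4*a^3 - 8*a^2 + 3*a
(5) = 2*b^3 - 28*b^2 + 58*b + 88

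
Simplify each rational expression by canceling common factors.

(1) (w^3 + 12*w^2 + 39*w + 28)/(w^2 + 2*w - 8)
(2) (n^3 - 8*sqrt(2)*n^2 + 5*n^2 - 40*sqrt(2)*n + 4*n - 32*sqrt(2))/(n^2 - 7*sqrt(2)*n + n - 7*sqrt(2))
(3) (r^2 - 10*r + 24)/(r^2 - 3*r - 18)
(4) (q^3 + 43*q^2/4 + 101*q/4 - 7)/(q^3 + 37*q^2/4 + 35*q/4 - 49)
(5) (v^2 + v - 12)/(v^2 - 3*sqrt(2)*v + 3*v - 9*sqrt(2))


(1) = (w^2 + 8*w + 7)/(w - 2)
(2) = (n^2 + n*(4 - 8*sqrt(2)) - 32*sqrt(2))/(n - 7*sqrt(2))
(3) = (r - 4)/(r + 3)
(4) = (4*q - 1)/(4*q - 7)
(5) = (v^2 + v - 12)/(v^2 + v*(3 - 3*sqrt(2)) - 9*sqrt(2))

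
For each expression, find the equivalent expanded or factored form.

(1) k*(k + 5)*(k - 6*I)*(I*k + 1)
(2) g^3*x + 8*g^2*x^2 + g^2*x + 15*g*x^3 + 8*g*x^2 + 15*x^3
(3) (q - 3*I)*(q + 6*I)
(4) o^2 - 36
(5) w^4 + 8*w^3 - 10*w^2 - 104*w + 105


(1) = I*k^4 + 7*k^3 + 5*I*k^3 + 35*k^2 - 6*I*k^2 - 30*I*k
(2) = (g + 3*x)*(g + 5*x)*(g*x + x)
(3) = q^2 + 3*I*q + 18
(4) = (o - 6)*(o + 6)
(5) = (w - 3)*(w - 1)*(w + 5)*(w + 7)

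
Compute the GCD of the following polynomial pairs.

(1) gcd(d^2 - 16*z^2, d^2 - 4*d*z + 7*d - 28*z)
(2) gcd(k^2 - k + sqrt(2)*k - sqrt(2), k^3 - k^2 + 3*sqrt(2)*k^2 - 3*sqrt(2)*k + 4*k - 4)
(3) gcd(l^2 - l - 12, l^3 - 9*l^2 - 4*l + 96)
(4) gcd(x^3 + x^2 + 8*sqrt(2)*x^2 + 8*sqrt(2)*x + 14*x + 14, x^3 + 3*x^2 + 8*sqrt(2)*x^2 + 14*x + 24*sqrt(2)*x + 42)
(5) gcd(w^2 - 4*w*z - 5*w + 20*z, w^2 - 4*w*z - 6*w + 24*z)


(1) = -d + 4*z
(2) = k^2 + k*(-1 + sqrt(2)) - sqrt(2)
(3) = gcd((l - 4)*(l + 3), (l - 8)*(l - 4)*(l + 3)) = l^2 - l - 12
(4) = x^2 + 8*sqrt(2)*x + 14
(5) = -w + 4*z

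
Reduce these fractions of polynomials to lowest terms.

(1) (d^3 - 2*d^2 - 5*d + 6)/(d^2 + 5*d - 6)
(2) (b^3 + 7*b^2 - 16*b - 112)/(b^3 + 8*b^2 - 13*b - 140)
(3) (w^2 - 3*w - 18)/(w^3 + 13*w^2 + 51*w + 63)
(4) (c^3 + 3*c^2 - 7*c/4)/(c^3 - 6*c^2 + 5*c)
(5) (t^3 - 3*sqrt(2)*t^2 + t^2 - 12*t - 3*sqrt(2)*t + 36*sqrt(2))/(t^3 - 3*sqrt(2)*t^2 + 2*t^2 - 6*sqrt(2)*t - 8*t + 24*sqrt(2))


(1) = (d^2 - d - 6)/(d + 6)
(2) = (b + 4)/(b + 5)
(3) = (w - 6)/(w^2 + 10*w + 21)
(4) = (4*c^2 + 12*c - 7)/(4*c^2 - 24*c + 20)
(5) = (t - 3)/(t - 2)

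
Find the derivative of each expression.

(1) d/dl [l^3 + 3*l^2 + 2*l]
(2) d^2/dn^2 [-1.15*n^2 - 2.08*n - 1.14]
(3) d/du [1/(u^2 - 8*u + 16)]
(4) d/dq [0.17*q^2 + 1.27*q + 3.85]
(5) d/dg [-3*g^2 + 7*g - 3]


(1) = 3*l^2 + 6*l + 2
(2) = -2.30000000000000
(3) = 2*(4 - u)/(u^2 - 8*u + 16)^2
(4) = 0.34*q + 1.27
(5) = 7 - 6*g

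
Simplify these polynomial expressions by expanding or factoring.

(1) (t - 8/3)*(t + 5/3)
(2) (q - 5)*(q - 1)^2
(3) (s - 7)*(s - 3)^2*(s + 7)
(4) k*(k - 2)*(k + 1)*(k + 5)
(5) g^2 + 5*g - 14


(1) = t^2 - t - 40/9
(2) = q^3 - 7*q^2 + 11*q - 5
(3) = s^4 - 6*s^3 - 40*s^2 + 294*s - 441
(4) = k^4 + 4*k^3 - 7*k^2 - 10*k
(5) = (g - 2)*(g + 7)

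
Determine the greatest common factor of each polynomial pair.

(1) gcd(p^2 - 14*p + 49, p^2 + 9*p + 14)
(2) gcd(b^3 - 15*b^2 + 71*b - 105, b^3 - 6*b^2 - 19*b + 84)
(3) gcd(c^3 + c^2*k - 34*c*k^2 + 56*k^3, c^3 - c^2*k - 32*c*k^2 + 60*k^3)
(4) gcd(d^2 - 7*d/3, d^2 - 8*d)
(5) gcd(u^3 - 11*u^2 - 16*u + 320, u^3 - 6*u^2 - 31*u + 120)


(1) = gcd((p - 7)^2, (p + 2)*(p + 7)) = 1
(2) = gcd((b - 7)*(b - 5)*(b - 3), (b - 7)*(b - 3)*(b + 4)) = b^2 - 10*b + 21
(3) = c - 2*k
(4) = d
(5) = gcd((u - 8)^2*(u + 5), (u - 8)*(u - 3)*(u + 5)) = u^2 - 3*u - 40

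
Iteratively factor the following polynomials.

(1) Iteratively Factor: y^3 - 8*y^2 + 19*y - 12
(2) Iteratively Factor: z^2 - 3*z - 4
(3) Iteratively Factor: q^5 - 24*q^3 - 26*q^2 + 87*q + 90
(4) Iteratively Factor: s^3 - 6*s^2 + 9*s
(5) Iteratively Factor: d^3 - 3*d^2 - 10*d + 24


(1) = (y - 3)*(y^2 - 5*y + 4) = (y - 4)*(y - 3)*(y - 1)
(2) = (z + 1)*(z - 4)
(3) = (q + 1)*(q^4 - q^3 - 23*q^2 - 3*q + 90) = (q - 5)*(q + 1)*(q^3 + 4*q^2 - 3*q - 18) = (q - 5)*(q + 1)*(q + 3)*(q^2 + q - 6) = (q - 5)*(q + 1)*(q + 3)^2*(q - 2)
(4) = (s - 3)*(s^2 - 3*s) = s*(s - 3)*(s - 3)
(5) = (d + 3)*(d^2 - 6*d + 8) = (d - 4)*(d + 3)*(d - 2)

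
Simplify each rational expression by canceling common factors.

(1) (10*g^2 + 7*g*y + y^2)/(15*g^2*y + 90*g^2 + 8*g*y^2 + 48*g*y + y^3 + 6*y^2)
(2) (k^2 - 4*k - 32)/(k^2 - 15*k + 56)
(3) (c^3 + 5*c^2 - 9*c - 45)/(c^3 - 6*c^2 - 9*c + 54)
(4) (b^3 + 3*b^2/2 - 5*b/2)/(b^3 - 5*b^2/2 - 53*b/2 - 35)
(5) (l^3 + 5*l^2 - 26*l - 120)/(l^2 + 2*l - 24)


(1) = (2*g + y)/(3*g*y + 18*g + y^2 + 6*y)
(2) = (k + 4)/(k - 7)
(3) = (c + 5)/(c - 6)
(4) = (b^2 - b)/(b^2 - 5*b - 14)
(5) = (l^2 - l - 20)/(l - 4)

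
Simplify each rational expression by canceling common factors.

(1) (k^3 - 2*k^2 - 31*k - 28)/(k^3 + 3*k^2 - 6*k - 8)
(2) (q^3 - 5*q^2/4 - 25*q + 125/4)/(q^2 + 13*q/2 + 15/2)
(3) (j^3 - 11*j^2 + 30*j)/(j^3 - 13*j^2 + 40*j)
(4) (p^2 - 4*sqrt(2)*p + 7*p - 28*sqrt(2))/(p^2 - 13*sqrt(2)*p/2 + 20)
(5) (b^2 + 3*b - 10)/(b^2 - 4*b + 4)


(1) = (k - 7)/(k - 2)
(2) = (4*q^2 - 25*q + 25)/(4*q + 6)
(3) = (j - 6)/(j - 8)
(4) = (2*p + 14)/(2*p - 5*sqrt(2))
(5) = (b + 5)/(b - 2)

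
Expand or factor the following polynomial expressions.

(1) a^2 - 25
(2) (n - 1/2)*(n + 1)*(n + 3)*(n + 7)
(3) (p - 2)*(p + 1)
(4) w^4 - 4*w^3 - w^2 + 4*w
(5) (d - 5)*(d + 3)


(1) = (a - 5)*(a + 5)
(2) = n^4 + 21*n^3/2 + 51*n^2/2 + 11*n/2 - 21/2
(3) = p^2 - p - 2
(4) = w*(w - 4)*(w - 1)*(w + 1)
(5) = d^2 - 2*d - 15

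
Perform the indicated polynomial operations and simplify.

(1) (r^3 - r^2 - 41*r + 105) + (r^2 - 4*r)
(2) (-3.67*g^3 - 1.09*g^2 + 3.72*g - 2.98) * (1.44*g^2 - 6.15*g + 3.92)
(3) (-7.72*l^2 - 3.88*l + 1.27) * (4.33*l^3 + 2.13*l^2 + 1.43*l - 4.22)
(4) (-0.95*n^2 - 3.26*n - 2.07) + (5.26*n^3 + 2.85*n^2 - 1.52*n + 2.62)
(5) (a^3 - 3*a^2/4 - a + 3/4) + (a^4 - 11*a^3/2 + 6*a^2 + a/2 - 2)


(1) = r^3 - 45*r + 105
(2) = -5.2848*g^5 + 21.0009*g^4 - 2.3261*g^3 - 31.442*g^2 + 32.9094*g - 11.6816
(3) = -33.4276*l^5 - 33.244*l^4 - 13.8049*l^3 + 29.7351*l^2 + 18.1897*l - 5.3594
(4) = 5.26*n^3 + 1.9*n^2 - 4.78*n + 0.55
(5) = a^4 - 9*a^3/2 + 21*a^2/4 - a/2 - 5/4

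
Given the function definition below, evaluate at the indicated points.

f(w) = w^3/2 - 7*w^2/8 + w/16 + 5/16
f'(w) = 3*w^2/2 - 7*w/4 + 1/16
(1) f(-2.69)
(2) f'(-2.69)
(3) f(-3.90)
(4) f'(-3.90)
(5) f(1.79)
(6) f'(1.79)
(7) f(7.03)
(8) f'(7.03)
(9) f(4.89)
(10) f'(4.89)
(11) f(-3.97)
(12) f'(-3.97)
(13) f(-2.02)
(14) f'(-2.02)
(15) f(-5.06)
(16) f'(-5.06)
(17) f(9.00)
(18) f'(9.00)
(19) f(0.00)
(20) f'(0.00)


(1) = -15.92
(2) = 15.62
(3) = -42.90
(4) = 29.70
(5) = 0.49
(6) = 1.74
(7) = 131.22
(8) = 61.89
(9) = 38.16
(10) = 27.37
(11) = -45.01
(12) = 30.65
(13) = -7.51
(14) = 9.72
(15) = -87.18
(16) = 47.32
(17) = 294.50
(18) = 105.81
(19) = 0.31
(20) = 0.06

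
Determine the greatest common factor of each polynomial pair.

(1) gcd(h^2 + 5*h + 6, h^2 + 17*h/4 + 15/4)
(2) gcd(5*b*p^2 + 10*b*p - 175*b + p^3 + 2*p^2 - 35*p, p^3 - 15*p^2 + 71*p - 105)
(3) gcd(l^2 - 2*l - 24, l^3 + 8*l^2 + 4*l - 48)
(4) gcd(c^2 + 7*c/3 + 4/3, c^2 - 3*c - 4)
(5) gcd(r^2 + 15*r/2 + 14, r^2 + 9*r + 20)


(1) = h + 3
(2) = gcd((5*b + p)*(p - 5)*(p + 7), (p - 7)*(p - 5)*(p - 3)) = p - 5
(3) = gcd((l - 6)*(l + 4), (l - 2)*(l + 4)*(l + 6)) = l + 4
(4) = gcd((c + 1)*(c + 4/3), (c - 4)*(c + 1)) = c + 1
(5) = r + 4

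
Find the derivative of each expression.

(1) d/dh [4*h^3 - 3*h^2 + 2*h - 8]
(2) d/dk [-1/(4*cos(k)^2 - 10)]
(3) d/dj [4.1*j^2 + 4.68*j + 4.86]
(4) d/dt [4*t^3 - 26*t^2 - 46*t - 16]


(1) = 12*h^2 - 6*h + 2
(2) = -sin(2*k)/(cos(2*k) - 4)^2
(3) = 8.2*j + 4.68
(4) = 12*t^2 - 52*t - 46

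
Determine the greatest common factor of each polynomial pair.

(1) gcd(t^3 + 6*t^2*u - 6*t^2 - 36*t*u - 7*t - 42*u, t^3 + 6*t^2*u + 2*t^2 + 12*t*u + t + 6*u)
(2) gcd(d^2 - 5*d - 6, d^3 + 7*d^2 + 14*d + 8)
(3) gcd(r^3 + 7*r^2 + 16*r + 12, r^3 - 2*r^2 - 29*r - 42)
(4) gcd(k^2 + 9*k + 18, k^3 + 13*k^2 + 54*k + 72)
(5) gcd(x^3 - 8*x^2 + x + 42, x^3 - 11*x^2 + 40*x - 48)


(1) = t^2 + 6*t*u + t + 6*u
(2) = d + 1
(3) = r^2 + 5*r + 6
(4) = gcd((k + 3)*(k + 6), (k + 3)*(k + 4)*(k + 6)) = k^2 + 9*k + 18
(5) = gcd((x - 7)*(x - 3)*(x + 2), (x - 4)^2*(x - 3)) = x - 3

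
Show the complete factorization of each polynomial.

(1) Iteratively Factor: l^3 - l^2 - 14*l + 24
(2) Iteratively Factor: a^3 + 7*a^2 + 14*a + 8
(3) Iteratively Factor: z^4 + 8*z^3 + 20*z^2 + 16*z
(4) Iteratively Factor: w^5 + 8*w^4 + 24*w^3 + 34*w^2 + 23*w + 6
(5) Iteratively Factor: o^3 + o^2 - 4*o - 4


(1) = (l - 3)*(l^2 + 2*l - 8) = (l - 3)*(l + 4)*(l - 2)
(2) = (a + 4)*(a^2 + 3*a + 2) = (a + 2)*(a + 4)*(a + 1)
(3) = (z + 2)*(z^3 + 6*z^2 + 8*z) = z*(z + 2)*(z^2 + 6*z + 8) = z*(z + 2)*(z + 4)*(z + 2)
(4) = (w + 1)*(w^4 + 7*w^3 + 17*w^2 + 17*w + 6) = (w + 1)*(w + 2)*(w^3 + 5*w^2 + 7*w + 3) = (w + 1)*(w + 2)*(w + 3)*(w^2 + 2*w + 1) = (w + 1)^2*(w + 2)*(w + 3)*(w + 1)
(5) = (o + 2)*(o^2 - o - 2) = (o - 2)*(o + 2)*(o + 1)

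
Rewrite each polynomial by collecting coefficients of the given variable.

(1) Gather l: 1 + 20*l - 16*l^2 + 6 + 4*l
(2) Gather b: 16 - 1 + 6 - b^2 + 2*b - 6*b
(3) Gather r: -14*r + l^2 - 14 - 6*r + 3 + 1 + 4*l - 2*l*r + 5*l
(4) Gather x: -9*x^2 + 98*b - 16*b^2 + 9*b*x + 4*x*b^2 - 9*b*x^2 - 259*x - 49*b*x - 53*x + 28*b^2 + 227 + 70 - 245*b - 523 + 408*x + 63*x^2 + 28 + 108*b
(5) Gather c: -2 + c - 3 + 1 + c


(1) = -16*l^2 + 24*l + 7
(2) = -b^2 - 4*b + 21
(3) = l^2 + 9*l + r*(-2*l - 20) - 10
(4) = 12*b^2 - 39*b + x^2*(54 - 9*b) + x*(4*b^2 - 40*b + 96) - 198
(5) = 2*c - 4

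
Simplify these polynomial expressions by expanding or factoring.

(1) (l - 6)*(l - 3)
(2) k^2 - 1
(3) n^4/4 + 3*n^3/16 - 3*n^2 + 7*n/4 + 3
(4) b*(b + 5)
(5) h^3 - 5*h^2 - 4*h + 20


(1) = l^2 - 9*l + 18
(2) = (k - 1)*(k + 1)
(3) = (n/4 + 1)*(n - 2)^2*(n + 3/4)
(4) = b^2 + 5*b
(5) = (h - 5)*(h - 2)*(h + 2)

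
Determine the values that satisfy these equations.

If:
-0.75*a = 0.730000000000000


Then:
a = -0.97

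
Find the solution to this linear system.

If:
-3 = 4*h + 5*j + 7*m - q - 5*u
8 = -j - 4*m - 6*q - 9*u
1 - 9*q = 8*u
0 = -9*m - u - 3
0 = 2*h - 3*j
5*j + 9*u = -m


Then:
No Solution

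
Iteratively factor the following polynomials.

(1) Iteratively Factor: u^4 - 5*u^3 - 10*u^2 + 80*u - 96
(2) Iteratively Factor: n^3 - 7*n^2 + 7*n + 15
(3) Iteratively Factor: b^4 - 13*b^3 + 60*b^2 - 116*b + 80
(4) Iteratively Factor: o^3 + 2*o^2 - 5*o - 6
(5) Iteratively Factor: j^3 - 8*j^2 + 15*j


(1) = (u - 4)*(u^3 - u^2 - 14*u + 24) = (u - 4)*(u + 4)*(u^2 - 5*u + 6) = (u - 4)*(u - 2)*(u + 4)*(u - 3)
(2) = (n + 1)*(n^2 - 8*n + 15) = (n - 5)*(n + 1)*(n - 3)
(3) = (b - 2)*(b^3 - 11*b^2 + 38*b - 40) = (b - 4)*(b - 2)*(b^2 - 7*b + 10) = (b - 4)*(b - 2)^2*(b - 5)
(4) = (o + 3)*(o^2 - o - 2) = (o - 2)*(o + 3)*(o + 1)
(5) = (j - 3)*(j^2 - 5*j) = (j - 5)*(j - 3)*(j)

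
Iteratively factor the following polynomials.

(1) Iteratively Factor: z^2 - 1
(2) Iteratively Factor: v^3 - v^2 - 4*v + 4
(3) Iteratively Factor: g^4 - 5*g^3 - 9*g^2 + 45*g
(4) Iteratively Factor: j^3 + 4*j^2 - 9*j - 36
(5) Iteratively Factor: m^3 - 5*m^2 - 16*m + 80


(1) = (z + 1)*(z - 1)
(2) = (v + 2)*(v^2 - 3*v + 2) = (v - 1)*(v + 2)*(v - 2)
(3) = (g + 3)*(g^3 - 8*g^2 + 15*g) = g*(g + 3)*(g^2 - 8*g + 15) = g*(g - 5)*(g + 3)*(g - 3)
(4) = (j + 3)*(j^2 + j - 12) = (j + 3)*(j + 4)*(j - 3)
(5) = (m + 4)*(m^2 - 9*m + 20) = (m - 5)*(m + 4)*(m - 4)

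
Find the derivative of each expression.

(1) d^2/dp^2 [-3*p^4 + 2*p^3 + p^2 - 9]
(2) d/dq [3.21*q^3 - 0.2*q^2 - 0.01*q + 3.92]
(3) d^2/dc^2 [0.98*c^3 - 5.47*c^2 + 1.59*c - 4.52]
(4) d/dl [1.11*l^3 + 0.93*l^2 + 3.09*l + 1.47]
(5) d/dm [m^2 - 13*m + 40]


(1) = -36*p^2 + 12*p + 2
(2) = 9.63*q^2 - 0.4*q - 0.01
(3) = 5.88*c - 10.94
(4) = 3.33*l^2 + 1.86*l + 3.09
(5) = 2*m - 13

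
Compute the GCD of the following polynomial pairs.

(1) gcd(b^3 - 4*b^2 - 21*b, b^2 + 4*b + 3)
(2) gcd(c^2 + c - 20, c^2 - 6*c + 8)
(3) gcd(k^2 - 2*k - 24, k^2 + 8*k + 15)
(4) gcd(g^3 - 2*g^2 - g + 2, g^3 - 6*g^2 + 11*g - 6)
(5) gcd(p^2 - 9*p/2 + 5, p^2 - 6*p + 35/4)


(1) = b + 3
(2) = gcd((c - 4)*(c + 5), (c - 4)*(c - 2)) = c - 4
(3) = gcd((k - 6)*(k + 4), (k + 3)*(k + 5)) = 1
(4) = gcd((g - 2)*(g - 1)*(g + 1), (g - 3)*(g - 2)*(g - 1)) = g^2 - 3*g + 2
(5) = gcd((p - 5/2)*(p - 2), (p - 7/2)*(p - 5/2)) = p - 5/2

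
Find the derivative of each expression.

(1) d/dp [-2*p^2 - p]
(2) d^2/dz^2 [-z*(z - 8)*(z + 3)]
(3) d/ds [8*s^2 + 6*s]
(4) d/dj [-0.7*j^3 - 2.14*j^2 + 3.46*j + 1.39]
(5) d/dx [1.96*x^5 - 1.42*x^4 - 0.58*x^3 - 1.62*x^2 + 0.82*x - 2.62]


(1) = -4*p - 1
(2) = 10 - 6*z
(3) = 16*s + 6
(4) = -2.1*j^2 - 4.28*j + 3.46
(5) = 9.8*x^4 - 5.68*x^3 - 1.74*x^2 - 3.24*x + 0.82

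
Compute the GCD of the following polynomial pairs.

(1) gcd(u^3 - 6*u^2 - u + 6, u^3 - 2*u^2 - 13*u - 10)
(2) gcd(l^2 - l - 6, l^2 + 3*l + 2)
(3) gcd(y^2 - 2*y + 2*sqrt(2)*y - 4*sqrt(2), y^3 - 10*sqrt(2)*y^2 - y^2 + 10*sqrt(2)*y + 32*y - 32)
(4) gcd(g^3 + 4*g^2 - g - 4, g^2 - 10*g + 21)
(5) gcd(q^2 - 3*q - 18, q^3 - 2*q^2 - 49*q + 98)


(1) = gcd((u - 6)*(u - 1)*(u + 1), (u - 5)*(u + 1)*(u + 2)) = u + 1
(2) = gcd((l - 3)*(l + 2), (l + 1)*(l + 2)) = l + 2
(3) = gcd((y - 2)*(y + 2*sqrt(2)), (y - 1)*(y - 8*sqrt(2))*(y - 2*sqrt(2))) = 1
(4) = 1
(5) = 1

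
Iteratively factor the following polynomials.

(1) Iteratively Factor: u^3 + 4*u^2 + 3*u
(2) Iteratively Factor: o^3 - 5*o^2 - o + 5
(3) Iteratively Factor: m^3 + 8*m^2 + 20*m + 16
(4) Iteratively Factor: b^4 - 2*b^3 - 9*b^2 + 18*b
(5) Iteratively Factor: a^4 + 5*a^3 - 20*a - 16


(1) = (u + 3)*(u^2 + u) = u*(u + 3)*(u + 1)
(2) = (o - 5)*(o^2 - 1) = (o - 5)*(o + 1)*(o - 1)
(3) = (m + 4)*(m^2 + 4*m + 4) = (m + 2)*(m + 4)*(m + 2)
(4) = (b + 3)*(b^3 - 5*b^2 + 6*b) = (b - 3)*(b + 3)*(b^2 - 2*b) = b*(b - 3)*(b + 3)*(b - 2)
(5) = (a + 1)*(a^3 + 4*a^2 - 4*a - 16) = (a + 1)*(a + 4)*(a^2 - 4) = (a + 1)*(a + 2)*(a + 4)*(a - 2)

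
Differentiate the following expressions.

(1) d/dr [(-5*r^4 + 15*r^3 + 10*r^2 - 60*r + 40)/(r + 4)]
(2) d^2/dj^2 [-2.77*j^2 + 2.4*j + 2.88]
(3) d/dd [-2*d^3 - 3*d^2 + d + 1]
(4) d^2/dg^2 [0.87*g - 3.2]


(1) = 5*(-3*r^4 - 10*r^3 + 38*r^2 + 16*r - 56)/(r^2 + 8*r + 16)
(2) = -5.54000000000000
(3) = -6*d^2 - 6*d + 1
(4) = 0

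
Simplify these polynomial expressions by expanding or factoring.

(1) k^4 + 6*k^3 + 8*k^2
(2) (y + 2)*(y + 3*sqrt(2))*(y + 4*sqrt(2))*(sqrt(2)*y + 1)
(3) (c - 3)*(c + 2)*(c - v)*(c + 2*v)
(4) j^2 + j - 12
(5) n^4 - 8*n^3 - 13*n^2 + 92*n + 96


(1) = k^2*(k + 2)*(k + 4)
(2) = sqrt(2)*y^4 + 2*sqrt(2)*y^3 + 15*y^3 + 30*y^2 + 31*sqrt(2)*y^2 + 24*y + 62*sqrt(2)*y + 48
(3) = c^4 + c^3*v - c^3 - 2*c^2*v^2 - c^2*v - 6*c^2 + 2*c*v^2 - 6*c*v + 12*v^2
(4) = (j - 3)*(j + 4)
(5) = (n - 8)*(n - 4)*(n + 1)*(n + 3)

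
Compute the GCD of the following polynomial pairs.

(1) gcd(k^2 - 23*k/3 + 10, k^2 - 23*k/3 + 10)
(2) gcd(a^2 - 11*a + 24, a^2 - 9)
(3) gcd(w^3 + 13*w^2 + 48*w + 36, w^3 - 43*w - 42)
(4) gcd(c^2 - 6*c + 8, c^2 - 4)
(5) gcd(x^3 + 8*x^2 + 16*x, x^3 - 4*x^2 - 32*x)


(1) = gcd((k - 6)*(k - 5/3), (k - 6)*(k - 5/3)) = k^2 - 23*k/3 + 10
(2) = a - 3
(3) = gcd((w + 1)*(w + 6)^2, (w - 7)*(w + 1)*(w + 6)) = w^2 + 7*w + 6
(4) = c - 2
(5) = x^2 + 4*x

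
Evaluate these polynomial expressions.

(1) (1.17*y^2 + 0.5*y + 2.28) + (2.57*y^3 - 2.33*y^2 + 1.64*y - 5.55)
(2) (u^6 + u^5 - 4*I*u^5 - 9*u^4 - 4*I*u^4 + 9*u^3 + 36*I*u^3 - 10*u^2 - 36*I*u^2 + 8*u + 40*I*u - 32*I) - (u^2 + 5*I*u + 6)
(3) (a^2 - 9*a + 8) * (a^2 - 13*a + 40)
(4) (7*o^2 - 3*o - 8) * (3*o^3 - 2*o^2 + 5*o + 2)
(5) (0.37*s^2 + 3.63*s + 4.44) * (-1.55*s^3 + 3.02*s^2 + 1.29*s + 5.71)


(1) = 2.57*y^3 - 1.16*y^2 + 2.14*y - 3.27
(2) = u^6 + u^5 - 4*I*u^5 - 9*u^4 - 4*I*u^4 + 9*u^3 + 36*I*u^3 - 11*u^2 - 36*I*u^2 + 8*u + 35*I*u - 6 - 32*I
(3) = a^4 - 22*a^3 + 165*a^2 - 464*a + 320
(4) = 21*o^5 - 23*o^4 + 17*o^3 + 15*o^2 - 46*o - 16
(5) = -0.5735*s^5 - 4.5091*s^4 + 4.5579*s^3 + 20.2042*s^2 + 26.4549*s + 25.3524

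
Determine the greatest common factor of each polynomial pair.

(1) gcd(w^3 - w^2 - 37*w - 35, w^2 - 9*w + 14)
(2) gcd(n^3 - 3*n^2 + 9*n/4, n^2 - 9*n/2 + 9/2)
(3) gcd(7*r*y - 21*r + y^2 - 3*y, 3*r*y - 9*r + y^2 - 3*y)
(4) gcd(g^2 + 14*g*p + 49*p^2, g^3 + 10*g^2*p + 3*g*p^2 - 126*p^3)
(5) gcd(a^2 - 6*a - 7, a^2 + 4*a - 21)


(1) = w - 7
(2) = n - 3/2
(3) = gcd((7*r + y)*(y - 3), (3*r + y)*(y - 3)) = y - 3
(4) = g + 7*p
(5) = 1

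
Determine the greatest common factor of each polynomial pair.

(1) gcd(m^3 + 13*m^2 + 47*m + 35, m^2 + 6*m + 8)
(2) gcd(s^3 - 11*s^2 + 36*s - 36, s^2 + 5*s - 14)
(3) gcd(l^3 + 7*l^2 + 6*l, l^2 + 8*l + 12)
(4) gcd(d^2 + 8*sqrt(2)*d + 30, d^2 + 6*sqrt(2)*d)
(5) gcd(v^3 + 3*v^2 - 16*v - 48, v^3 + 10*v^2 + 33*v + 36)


(1) = gcd((m + 1)*(m + 5)*(m + 7), (m + 2)*(m + 4)) = 1
(2) = gcd((s - 6)*(s - 3)*(s - 2), (s - 2)*(s + 7)) = s - 2
(3) = l + 6
(4) = 1
(5) = v^2 + 7*v + 12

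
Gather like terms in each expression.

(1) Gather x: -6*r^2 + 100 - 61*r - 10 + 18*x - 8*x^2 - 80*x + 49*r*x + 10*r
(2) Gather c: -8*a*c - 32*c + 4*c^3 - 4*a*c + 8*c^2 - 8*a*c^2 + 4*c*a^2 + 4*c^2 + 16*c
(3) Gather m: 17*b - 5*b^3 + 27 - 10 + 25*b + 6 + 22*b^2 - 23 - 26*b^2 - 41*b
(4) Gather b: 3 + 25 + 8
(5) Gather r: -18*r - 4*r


(1) = -6*r^2 - 51*r - 8*x^2 + x*(49*r - 62) + 90
(2) = 4*c^3 + c^2*(12 - 8*a) + c*(4*a^2 - 12*a - 16)
(3) = -5*b^3 - 4*b^2 + b
(4) = 36
(5) = -22*r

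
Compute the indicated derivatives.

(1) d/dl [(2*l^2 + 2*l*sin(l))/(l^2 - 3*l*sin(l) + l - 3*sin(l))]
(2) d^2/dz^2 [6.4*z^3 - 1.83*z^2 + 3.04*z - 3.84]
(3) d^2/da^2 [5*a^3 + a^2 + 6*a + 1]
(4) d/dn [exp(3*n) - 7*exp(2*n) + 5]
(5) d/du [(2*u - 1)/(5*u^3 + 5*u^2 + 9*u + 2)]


(1) = 2*(4*l^3*cos(l) + 4*sqrt(2)*l^2*cos(l + pi/4) + l^2 - 6*l*sin(l) - 3*sin(l)^2)/((l + 1)^2*(l - 3*sin(l))^2)
(2) = 38.4*z - 3.66
(3) = 30*a + 2
(4) = (3*exp(n) - 14)*exp(2*n)
(5) = (-20*u^3 + 5*u^2 + 10*u + 13)/(25*u^6 + 50*u^5 + 115*u^4 + 110*u^3 + 101*u^2 + 36*u + 4)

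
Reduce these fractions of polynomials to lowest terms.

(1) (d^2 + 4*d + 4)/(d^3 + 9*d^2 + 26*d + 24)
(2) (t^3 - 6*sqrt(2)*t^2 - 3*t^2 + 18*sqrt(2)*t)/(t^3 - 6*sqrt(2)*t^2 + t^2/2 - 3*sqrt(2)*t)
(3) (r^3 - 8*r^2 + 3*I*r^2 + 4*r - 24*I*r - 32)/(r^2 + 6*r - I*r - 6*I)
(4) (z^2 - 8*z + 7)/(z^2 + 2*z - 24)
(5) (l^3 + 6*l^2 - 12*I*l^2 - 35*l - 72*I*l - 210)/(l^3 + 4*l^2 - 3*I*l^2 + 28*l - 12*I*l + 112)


(1) = (d + 2)/(d^2 + 7*d + 12)
(2) = (2*t - 6)/(2*t + 1)
(3) = (r^2 + r*(-8 + 4*I) - 32*I)/(r + 6)
(4) = (z^2 - 8*z + 7)/(z^2 + 2*z - 24)
(5) = (l^2 + l*(6 - 5*I) - 30*I)/(l^2 + l*(4 + 4*I) + 16*I)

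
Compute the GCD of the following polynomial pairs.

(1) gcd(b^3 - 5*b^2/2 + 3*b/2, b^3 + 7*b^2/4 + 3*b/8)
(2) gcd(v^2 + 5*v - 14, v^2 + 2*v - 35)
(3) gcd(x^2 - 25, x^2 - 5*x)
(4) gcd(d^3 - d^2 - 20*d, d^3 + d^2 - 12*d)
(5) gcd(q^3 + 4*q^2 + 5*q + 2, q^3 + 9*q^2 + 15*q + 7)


(1) = gcd(b*(b - 3/2)*(b - 1), b*(b + 1/4)*(b + 3/2)) = b
(2) = gcd((v - 2)*(v + 7), (v - 5)*(v + 7)) = v + 7
(3) = gcd((x - 5)*(x + 5), x*(x - 5)) = x - 5
(4) = d^2 + 4*d
(5) = gcd((q + 1)^2*(q + 2), (q + 1)^2*(q + 7)) = q^2 + 2*q + 1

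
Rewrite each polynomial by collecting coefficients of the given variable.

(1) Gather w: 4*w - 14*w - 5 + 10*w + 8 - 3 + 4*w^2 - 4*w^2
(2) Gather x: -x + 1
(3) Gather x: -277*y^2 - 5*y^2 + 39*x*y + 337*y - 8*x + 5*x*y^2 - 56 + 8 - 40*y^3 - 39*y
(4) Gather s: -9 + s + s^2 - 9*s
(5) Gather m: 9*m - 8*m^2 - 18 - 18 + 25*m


(1) = 0
(2) = 1 - x
(3) = x*(5*y^2 + 39*y - 8) - 40*y^3 - 282*y^2 + 298*y - 48
(4) = s^2 - 8*s - 9
(5) = -8*m^2 + 34*m - 36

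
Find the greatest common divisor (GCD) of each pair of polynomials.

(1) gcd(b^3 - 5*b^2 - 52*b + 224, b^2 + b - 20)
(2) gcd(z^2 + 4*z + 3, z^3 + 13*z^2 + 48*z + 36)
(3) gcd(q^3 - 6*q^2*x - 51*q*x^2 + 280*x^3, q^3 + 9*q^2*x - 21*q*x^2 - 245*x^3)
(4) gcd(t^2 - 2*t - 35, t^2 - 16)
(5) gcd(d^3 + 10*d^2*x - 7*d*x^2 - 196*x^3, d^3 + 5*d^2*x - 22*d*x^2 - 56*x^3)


(1) = gcd((b - 8)*(b - 4)*(b + 7), (b - 4)*(b + 5)) = b - 4
(2) = gcd((z + 1)*(z + 3), (z + 1)*(z + 6)^2) = z + 1
(3) = -q^2 - 2*q*x + 35*x^2
(4) = 1
(5) = -d^2 - 3*d*x + 28*x^2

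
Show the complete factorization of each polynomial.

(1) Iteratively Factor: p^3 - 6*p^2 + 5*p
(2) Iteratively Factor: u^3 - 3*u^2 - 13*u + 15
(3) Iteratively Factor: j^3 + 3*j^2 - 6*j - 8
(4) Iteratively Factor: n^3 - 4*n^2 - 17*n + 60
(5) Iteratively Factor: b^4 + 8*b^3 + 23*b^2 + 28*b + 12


(1) = (p - 1)*(p^2 - 5*p) = (p - 5)*(p - 1)*(p)
(2) = (u - 1)*(u^2 - 2*u - 15) = (u - 5)*(u - 1)*(u + 3)
(3) = (j - 2)*(j^2 + 5*j + 4) = (j - 2)*(j + 4)*(j + 1)
(4) = (n - 3)*(n^2 - n - 20) = (n - 3)*(n + 4)*(n - 5)
(5) = (b + 3)*(b^3 + 5*b^2 + 8*b + 4) = (b + 1)*(b + 3)*(b^2 + 4*b + 4) = (b + 1)*(b + 2)*(b + 3)*(b + 2)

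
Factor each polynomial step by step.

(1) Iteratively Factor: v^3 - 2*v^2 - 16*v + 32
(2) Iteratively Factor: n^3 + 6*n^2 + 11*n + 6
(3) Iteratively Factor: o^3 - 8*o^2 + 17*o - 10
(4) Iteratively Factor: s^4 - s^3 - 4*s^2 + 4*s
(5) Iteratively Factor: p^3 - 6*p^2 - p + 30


(1) = (v - 2)*(v^2 - 16) = (v - 4)*(v - 2)*(v + 4)
(2) = (n + 2)*(n^2 + 4*n + 3) = (n + 2)*(n + 3)*(n + 1)
(3) = (o - 2)*(o^2 - 6*o + 5) = (o - 2)*(o - 1)*(o - 5)
(4) = (s)*(s^3 - s^2 - 4*s + 4) = s*(s - 2)*(s^2 + s - 2) = s*(s - 2)*(s - 1)*(s + 2)
(5) = (p + 2)*(p^2 - 8*p + 15) = (p - 3)*(p + 2)*(p - 5)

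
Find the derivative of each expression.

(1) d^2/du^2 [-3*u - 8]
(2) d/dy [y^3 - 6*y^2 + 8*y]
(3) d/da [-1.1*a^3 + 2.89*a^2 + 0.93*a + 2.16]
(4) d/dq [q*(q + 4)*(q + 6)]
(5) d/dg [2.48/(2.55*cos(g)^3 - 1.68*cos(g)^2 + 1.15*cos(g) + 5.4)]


(1) = 0
(2) = 3*y^2 - 12*y + 8
(3) = -3.3*a^2 + 5.78*a + 0.93
(4) = 3*q^2 + 20*q + 24
(5) = (18.972*cos(g)^2 - 8.3328*cos(g) + 2.852)*sin(g)/(2.55*cos(g)^3 - 1.68*cos(g)^2 + 1.15*cos(g) + 5.4)^2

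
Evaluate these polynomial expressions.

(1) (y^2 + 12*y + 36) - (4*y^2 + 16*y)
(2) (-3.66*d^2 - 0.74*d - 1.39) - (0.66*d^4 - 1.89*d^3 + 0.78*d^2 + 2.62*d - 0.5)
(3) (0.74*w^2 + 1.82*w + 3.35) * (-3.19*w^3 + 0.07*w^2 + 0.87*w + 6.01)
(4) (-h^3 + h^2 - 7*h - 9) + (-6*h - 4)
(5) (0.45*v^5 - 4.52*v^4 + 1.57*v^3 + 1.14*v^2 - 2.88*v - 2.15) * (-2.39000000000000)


(1) = -3*y^2 - 4*y + 36
(2) = -0.66*d^4 + 1.89*d^3 - 4.44*d^2 - 3.36*d - 0.89
(3) = -2.3606*w^5 - 5.754*w^4 - 9.9153*w^3 + 6.2653*w^2 + 13.8527*w + 20.1335
(4) = -h^3 + h^2 - 13*h - 13
(5) = -1.0755*v^5 + 10.8028*v^4 - 3.7523*v^3 - 2.7246*v^2 + 6.8832*v + 5.1385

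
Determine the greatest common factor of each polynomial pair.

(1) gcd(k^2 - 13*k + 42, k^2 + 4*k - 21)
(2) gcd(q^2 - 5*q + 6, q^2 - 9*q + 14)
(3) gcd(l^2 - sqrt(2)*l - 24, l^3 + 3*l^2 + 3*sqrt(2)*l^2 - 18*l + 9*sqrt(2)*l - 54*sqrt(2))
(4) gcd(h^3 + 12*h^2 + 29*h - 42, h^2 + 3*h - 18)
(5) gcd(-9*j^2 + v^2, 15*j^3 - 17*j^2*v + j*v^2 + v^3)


(1) = 1
(2) = gcd((q - 3)*(q - 2), (q - 7)*(q - 2)) = q - 2
(3) = l + 3*sqrt(2)
(4) = h + 6
(5) = gcd((-3*j + v)*(3*j + v), (-3*j + v)*(-j + v)*(5*j + v)) = -3*j + v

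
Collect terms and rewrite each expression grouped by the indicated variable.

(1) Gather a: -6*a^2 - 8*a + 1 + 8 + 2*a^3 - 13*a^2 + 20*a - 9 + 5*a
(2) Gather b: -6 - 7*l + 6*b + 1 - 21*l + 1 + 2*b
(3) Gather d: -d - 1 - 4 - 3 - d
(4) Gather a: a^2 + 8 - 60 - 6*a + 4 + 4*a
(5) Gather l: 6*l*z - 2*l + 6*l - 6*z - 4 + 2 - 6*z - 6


(1) = 2*a^3 - 19*a^2 + 17*a
(2) = 8*b - 28*l - 4
(3) = -2*d - 8
(4) = a^2 - 2*a - 48
(5) = l*(6*z + 4) - 12*z - 8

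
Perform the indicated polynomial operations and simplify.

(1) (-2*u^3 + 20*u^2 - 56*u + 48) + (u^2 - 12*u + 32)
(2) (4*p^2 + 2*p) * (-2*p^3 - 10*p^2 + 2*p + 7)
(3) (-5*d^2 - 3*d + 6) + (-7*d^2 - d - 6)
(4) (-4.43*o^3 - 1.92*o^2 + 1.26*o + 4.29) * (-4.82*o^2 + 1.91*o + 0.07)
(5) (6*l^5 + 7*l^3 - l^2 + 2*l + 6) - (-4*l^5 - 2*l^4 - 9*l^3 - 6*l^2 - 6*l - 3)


(1) = -2*u^3 + 21*u^2 - 68*u + 80
(2) = -8*p^5 - 44*p^4 - 12*p^3 + 32*p^2 + 14*p
(3) = -12*d^2 - 4*d
(4) = 21.3526*o^5 + 0.7931*o^4 - 10.0505*o^3 - 18.4056*o^2 + 8.2821*o + 0.3003
(5) = 10*l^5 + 2*l^4 + 16*l^3 + 5*l^2 + 8*l + 9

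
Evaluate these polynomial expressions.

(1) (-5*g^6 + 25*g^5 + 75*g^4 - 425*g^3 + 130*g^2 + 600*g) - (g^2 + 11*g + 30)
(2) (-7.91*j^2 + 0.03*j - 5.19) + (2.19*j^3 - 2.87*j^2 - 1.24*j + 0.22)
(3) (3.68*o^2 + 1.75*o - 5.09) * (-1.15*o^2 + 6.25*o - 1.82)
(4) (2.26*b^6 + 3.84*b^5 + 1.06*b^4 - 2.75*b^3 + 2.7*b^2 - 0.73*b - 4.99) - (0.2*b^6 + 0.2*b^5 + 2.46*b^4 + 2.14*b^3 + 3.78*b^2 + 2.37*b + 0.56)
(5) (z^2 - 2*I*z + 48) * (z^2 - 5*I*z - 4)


(1) = -5*g^6 + 25*g^5 + 75*g^4 - 425*g^3 + 129*g^2 + 589*g - 30
(2) = 2.19*j^3 - 10.78*j^2 - 1.21*j - 4.97
(3) = -4.232*o^4 + 20.9875*o^3 + 10.0934*o^2 - 34.9975*o + 9.2638
(4) = 2.06*b^6 + 3.64*b^5 - 1.4*b^4 - 4.89*b^3 - 1.08*b^2 - 3.1*b - 5.55
(5) = z^4 - 7*I*z^3 + 34*z^2 - 232*I*z - 192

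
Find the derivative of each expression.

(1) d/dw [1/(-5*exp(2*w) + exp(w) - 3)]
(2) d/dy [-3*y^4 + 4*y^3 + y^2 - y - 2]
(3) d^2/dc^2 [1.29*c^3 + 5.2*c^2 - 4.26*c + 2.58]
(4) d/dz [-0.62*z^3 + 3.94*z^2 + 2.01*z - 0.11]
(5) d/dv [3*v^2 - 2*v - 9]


(1) = (10*exp(w) - 1)*exp(w)/(5*exp(2*w) - exp(w) + 3)^2
(2) = -12*y^3 + 12*y^2 + 2*y - 1
(3) = 7.74*c + 10.4
(4) = -1.86*z^2 + 7.88*z + 2.01
(5) = 6*v - 2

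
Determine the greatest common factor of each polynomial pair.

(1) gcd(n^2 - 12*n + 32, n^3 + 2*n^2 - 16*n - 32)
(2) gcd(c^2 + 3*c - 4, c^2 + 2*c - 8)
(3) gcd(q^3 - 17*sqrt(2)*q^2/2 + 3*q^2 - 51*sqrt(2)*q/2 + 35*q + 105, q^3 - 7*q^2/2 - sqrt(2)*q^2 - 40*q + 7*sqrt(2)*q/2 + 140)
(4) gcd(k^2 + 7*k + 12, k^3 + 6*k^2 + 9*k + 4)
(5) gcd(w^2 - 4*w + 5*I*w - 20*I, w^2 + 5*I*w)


(1) = n - 4
(2) = gcd((c - 1)*(c + 4), (c - 2)*(c + 4)) = c + 4
(3) = gcd((q + 3)*(q - 5*sqrt(2))*(q - 7*sqrt(2)/2), (q - 7/2)*(q - 5*sqrt(2))*(q + 4*sqrt(2))) = q - 5*sqrt(2)
(4) = gcd((k + 3)*(k + 4), (k + 1)^2*(k + 4)) = k + 4
(5) = w + 5*I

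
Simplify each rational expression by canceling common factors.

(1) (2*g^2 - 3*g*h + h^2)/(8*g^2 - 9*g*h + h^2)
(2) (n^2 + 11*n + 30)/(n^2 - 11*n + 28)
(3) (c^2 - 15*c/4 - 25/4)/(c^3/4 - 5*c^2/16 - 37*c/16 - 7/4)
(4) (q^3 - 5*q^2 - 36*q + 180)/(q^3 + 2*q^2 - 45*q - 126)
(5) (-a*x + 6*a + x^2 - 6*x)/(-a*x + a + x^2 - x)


(1) = (2*g - h)/(8*g - h)
(2) = (n^2 + 11*n + 30)/(n^2 - 11*n + 28)
(3) = (16*c^2 - 60*c - 100)/(4*c^3 - 5*c^2 - 37*c - 28)
(4) = (q^2 - 11*q + 30)/(q^2 - 4*q - 21)
(5) = (x - 6)/(x - 1)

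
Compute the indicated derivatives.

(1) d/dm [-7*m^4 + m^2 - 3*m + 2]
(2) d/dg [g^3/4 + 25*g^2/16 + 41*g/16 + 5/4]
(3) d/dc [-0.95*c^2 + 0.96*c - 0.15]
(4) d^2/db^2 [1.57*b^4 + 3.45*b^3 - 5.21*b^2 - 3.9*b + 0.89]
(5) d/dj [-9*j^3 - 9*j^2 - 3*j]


(1) = -28*m^3 + 2*m - 3
(2) = 3*g^2/4 + 25*g/8 + 41/16
(3) = 0.96 - 1.9*c
(4) = 18.84*b^2 + 20.7*b - 10.42
(5) = -27*j^2 - 18*j - 3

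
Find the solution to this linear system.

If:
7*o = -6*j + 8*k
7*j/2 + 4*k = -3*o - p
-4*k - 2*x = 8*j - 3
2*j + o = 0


Then:
j = 3/4 - x/2
k = x/2 - 3/4
o = x - 3/2
p = 39/8 - 13*x/4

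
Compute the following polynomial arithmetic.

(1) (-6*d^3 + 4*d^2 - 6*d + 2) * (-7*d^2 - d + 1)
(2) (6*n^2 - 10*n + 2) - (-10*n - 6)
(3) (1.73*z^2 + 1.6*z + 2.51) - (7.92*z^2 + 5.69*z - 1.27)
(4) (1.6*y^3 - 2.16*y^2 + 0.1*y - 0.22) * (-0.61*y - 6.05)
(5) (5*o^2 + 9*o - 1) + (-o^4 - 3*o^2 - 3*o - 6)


(1) = 42*d^5 - 22*d^4 + 32*d^3 - 4*d^2 - 8*d + 2
(2) = 6*n^2 + 8
(3) = -6.19*z^2 - 4.09*z + 3.78
(4) = -0.976*y^4 - 8.3624*y^3 + 13.007*y^2 - 0.4708*y + 1.331
(5) = -o^4 + 2*o^2 + 6*o - 7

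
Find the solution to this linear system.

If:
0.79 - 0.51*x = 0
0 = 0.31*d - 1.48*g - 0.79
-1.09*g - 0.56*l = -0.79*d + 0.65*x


Then:
d = 0.996992662095513*l + 0.756714618964391
g = 0.208829544087574*l - 0.375282748730432
x = 1.55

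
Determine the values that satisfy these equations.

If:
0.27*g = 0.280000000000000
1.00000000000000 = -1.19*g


Then:
No Solution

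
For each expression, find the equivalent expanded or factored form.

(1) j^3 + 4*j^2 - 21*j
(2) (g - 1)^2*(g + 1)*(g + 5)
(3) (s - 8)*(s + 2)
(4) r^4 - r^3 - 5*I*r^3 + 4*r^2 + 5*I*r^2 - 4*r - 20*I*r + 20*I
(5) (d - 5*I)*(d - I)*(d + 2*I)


(1) = j*(j - 3)*(j + 7)
(2) = g^4 + 4*g^3 - 6*g^2 - 4*g + 5
(3) = s^2 - 6*s - 16
(4) = (r - 1)*(r - 5*I)*(r - 2*I)*(r + 2*I)
(5) = d^3 - 4*I*d^2 + 7*d - 10*I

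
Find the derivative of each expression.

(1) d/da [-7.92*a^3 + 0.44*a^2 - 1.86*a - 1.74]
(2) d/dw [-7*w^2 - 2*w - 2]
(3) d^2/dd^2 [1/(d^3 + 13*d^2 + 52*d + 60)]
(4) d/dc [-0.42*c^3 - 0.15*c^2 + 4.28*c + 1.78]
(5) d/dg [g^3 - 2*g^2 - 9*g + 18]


(1) = -23.76*a^2 + 0.88*a - 1.86
(2) = -14*w - 2
(3) = 2*(-(3*d + 13)*(d^3 + 13*d^2 + 52*d + 60) + (3*d^2 + 26*d + 52)^2)/(d^3 + 13*d^2 + 52*d + 60)^3
(4) = -1.26*c^2 - 0.3*c + 4.28
(5) = 3*g^2 - 4*g - 9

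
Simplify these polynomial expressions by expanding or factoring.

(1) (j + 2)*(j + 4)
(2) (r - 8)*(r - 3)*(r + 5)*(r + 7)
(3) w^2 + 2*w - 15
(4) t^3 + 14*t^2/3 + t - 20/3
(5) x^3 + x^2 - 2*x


(1) = j^2 + 6*j + 8
(2) = r^4 + r^3 - 73*r^2 - 97*r + 840
(3) = (w - 3)*(w + 5)
(4) = (t - 1)*(t + 5/3)*(t + 4)
(5) = x*(x - 1)*(x + 2)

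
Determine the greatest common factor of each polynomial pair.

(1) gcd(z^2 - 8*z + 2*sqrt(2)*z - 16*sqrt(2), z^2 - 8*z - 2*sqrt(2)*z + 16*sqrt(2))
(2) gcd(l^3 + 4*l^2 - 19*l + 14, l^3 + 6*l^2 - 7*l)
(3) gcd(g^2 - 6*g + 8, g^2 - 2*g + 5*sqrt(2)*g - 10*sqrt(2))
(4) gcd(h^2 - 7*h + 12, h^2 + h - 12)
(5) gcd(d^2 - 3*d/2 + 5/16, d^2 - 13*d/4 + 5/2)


(1) = z - 8
(2) = gcd((l - 2)*(l - 1)*(l + 7), l*(l - 1)*(l + 7)) = l^2 + 6*l - 7
(3) = g - 2
(4) = h - 3
(5) = d - 5/4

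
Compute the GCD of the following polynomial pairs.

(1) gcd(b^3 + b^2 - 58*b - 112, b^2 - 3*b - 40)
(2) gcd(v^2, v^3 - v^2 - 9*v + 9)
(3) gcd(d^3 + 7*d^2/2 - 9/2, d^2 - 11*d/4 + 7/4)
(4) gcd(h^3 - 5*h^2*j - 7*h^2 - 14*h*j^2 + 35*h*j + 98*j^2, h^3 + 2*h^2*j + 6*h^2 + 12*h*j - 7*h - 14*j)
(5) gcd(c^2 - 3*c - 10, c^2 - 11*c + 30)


(1) = gcd((b - 8)*(b + 2)*(b + 7), (b - 8)*(b + 5)) = b - 8
(2) = gcd(v^2, (v - 3)*(v - 1)*(v + 3)) = 1
(3) = gcd((d - 1)*(d + 3/2)*(d + 3), (d - 7/4)*(d - 1)) = d - 1
(4) = h + 2*j
(5) = gcd((c - 5)*(c + 2), (c - 6)*(c - 5)) = c - 5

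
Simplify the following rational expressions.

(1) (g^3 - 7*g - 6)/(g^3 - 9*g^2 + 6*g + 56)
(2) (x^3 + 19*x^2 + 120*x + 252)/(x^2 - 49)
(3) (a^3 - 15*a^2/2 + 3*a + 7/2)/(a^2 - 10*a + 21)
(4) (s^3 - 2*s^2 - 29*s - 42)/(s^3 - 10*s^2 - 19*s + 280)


(1) = (g^2 - 2*g - 3)/(g^2 - 11*g + 28)
(2) = (x^2 + 12*x + 36)/(x - 7)
(3) = (2*a^2 - a - 1)/(2*a - 6)
(4) = (s^2 + 5*s + 6)/(s^2 - 3*s - 40)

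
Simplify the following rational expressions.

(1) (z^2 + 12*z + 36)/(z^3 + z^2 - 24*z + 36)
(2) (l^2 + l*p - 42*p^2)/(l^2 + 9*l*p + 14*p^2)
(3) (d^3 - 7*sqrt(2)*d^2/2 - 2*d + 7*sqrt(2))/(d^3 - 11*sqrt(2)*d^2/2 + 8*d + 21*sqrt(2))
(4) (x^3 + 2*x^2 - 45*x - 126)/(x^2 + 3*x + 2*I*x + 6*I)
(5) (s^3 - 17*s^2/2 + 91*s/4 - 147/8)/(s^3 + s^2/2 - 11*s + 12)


(1) = (z + 6)/(z^2 - 5*z + 6)
(2) = (l - 6*p)/(l + 2*p)
(3) = (4*d - 4*sqrt(2))/(4*d - 12*sqrt(2))
(4) = (x^2 - x - 42)/(x + 2*I)
(5) = (4*s^2 - 28*s + 49)/(4*s^2 + 8*s - 32)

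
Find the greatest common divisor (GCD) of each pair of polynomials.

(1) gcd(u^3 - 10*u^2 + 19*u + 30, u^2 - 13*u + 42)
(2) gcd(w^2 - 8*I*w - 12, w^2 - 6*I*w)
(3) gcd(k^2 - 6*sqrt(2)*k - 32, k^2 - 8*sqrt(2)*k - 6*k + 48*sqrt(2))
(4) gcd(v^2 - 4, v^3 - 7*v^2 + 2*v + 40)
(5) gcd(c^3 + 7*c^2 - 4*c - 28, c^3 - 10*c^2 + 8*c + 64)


(1) = gcd((u - 6)*(u - 5)*(u + 1), (u - 7)*(u - 6)) = u - 6
(2) = gcd((w - 6*I)*(w - 2*I), w*(w - 6*I)) = w - 6*I
(3) = k - 8*sqrt(2)
(4) = gcd((v - 2)*(v + 2), (v - 5)*(v - 4)*(v + 2)) = v + 2
(5) = c + 2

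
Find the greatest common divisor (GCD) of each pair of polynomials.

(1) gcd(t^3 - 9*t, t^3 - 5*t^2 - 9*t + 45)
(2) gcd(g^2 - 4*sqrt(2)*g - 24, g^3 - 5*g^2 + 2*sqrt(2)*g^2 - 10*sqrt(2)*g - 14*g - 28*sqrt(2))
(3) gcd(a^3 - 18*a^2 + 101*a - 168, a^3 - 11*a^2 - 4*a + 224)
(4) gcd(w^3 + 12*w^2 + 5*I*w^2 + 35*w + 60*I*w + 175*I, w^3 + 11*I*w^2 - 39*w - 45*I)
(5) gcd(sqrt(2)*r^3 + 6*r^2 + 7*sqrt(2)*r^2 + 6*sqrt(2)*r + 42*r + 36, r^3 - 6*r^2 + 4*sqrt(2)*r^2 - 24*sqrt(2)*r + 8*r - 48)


(1) = gcd(t*(t - 3)*(t + 3), (t - 5)*(t - 3)*(t + 3)) = t^2 - 9
(2) = g + 2*sqrt(2)
(3) = a^2 - 15*a + 56
(4) = w + 5*I
(5) = 1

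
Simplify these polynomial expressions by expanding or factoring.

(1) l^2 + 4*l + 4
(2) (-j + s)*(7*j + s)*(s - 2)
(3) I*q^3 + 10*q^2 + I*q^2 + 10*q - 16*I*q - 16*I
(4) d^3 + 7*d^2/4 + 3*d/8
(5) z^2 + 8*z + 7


(1) = (l + 2)^2
(2) = -7*j^2*s + 14*j^2 + 6*j*s^2 - 12*j*s + s^3 - 2*s^2
(3) = (q - 8*I)*(q - 2*I)*(I*q + I)
(4) = d*(d + 1/4)*(d + 3/2)
(5) = (z + 1)*(z + 7)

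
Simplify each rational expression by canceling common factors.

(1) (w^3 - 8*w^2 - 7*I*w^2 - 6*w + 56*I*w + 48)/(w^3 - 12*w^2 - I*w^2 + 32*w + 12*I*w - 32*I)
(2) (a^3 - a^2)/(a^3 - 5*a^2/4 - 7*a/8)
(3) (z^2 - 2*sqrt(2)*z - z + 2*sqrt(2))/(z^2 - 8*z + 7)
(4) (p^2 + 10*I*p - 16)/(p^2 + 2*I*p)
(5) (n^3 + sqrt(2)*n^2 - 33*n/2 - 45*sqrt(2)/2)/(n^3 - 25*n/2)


(1) = (w - 6*I)/(w - 4)
(2) = (8*a^2 - 8*a)/(8*a^2 - 10*a - 7)
(3) = (z - 2*sqrt(2))/(z - 7)
(4) = (p + 8*I)/p
(5) = (4*n^2 - 6*sqrt(2)*n - 36)/(4*n^2 - 10*sqrt(2)*n)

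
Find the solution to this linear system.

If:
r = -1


Then:
r = -1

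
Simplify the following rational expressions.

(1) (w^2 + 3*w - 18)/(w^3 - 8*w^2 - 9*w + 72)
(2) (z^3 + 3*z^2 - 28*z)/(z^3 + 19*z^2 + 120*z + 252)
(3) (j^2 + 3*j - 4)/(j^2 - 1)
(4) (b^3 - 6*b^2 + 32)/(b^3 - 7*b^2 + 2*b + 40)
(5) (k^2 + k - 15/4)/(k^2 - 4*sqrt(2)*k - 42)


(1) = (w + 6)/(w^2 - 5*w - 24)
(2) = (z^2 - 4*z)/(z^2 + 12*z + 36)
(3) = (j + 4)/(j + 1)
(4) = (b - 4)/(b - 5)
(5) = (4*k^2 + 4*k - 15)/(4*k^2 - 16*sqrt(2)*k - 168)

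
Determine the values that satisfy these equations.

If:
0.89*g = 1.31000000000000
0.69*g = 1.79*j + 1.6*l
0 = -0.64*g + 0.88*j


Then:
g = 1.47
j = 1.07
l = -0.56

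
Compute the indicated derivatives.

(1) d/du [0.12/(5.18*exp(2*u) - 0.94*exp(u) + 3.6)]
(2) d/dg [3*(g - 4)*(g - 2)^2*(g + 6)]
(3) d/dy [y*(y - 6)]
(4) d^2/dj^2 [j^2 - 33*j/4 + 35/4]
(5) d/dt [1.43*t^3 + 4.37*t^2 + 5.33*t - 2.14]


(1) = (0.1128 - 1.2432*exp(u))*exp(u)/(5.18*exp(2*u) - 0.94*exp(u) + 3.6)^2
(2) = 12*g^3 - 18*g^2 - 168*g + 312
(3) = 2*y - 6
(4) = 2
(5) = 4.29*t^2 + 8.74*t + 5.33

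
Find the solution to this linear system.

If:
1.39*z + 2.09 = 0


Then:
z = -1.50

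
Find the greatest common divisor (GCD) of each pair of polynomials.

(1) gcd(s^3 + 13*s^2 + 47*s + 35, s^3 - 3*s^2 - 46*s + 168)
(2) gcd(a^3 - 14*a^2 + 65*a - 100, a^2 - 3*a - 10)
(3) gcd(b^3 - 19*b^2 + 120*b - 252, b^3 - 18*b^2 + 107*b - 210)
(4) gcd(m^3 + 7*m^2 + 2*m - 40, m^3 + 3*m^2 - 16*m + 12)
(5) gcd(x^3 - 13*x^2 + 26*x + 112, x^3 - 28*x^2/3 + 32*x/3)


(1) = gcd((s + 1)*(s + 5)*(s + 7), (s - 6)*(s - 4)*(s + 7)) = s + 7
(2) = gcd((a - 5)^2*(a - 4), (a - 5)*(a + 2)) = a - 5
(3) = gcd((b - 7)*(b - 6)^2, (b - 7)*(b - 6)*(b - 5)) = b^2 - 13*b + 42
(4) = m - 2
(5) = x - 8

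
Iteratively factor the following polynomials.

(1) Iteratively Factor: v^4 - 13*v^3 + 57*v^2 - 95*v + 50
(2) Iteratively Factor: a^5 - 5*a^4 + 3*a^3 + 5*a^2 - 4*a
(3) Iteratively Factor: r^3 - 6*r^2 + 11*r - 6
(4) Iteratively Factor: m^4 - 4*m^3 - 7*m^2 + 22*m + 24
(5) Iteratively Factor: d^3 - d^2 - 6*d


(1) = (v - 1)*(v^3 - 12*v^2 + 45*v - 50) = (v - 5)*(v - 1)*(v^2 - 7*v + 10) = (v - 5)^2*(v - 1)*(v - 2)
(2) = (a)*(a^4 - 5*a^3 + 3*a^2 + 5*a - 4) = a*(a - 4)*(a^3 - a^2 - a + 1) = a*(a - 4)*(a - 1)*(a^2 - 1) = a*(a - 4)*(a - 1)^2*(a + 1)
(3) = (r - 1)*(r^2 - 5*r + 6) = (r - 3)*(r - 1)*(r - 2)
(4) = (m - 4)*(m^3 - 7*m - 6) = (m - 4)*(m + 2)*(m^2 - 2*m - 3) = (m - 4)*(m - 3)*(m + 2)*(m + 1)
(5) = (d + 2)*(d^2 - 3*d) = (d - 3)*(d + 2)*(d)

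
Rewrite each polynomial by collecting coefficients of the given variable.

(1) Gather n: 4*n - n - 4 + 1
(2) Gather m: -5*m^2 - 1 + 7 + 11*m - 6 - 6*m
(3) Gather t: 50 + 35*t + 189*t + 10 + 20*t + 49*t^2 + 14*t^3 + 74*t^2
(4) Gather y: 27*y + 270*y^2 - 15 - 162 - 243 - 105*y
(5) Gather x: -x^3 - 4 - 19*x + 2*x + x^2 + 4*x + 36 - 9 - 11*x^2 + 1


(1) = 3*n - 3
(2) = -5*m^2 + 5*m
(3) = 14*t^3 + 123*t^2 + 244*t + 60
(4) = 270*y^2 - 78*y - 420
(5) = -x^3 - 10*x^2 - 13*x + 24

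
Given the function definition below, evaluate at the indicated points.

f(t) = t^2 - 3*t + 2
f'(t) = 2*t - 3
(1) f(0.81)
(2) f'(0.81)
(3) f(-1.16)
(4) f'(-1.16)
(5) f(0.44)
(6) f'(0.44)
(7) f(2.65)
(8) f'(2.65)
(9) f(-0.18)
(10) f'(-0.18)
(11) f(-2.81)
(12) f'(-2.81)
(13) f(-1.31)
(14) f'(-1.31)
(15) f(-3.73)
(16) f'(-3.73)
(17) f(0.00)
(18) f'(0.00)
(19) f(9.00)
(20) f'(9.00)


(1) = 0.23
(2) = -1.38
(3) = 6.83
(4) = -5.32
(5) = 0.87
(6) = -2.12
(7) = 1.07
(8) = 2.30
(9) = 2.57
(10) = -3.36
(11) = 18.33
(12) = -8.62
(13) = 7.65
(14) = -5.62
(15) = 27.10
(16) = -10.46
(17) = 2.00
(18) = -3.00
(19) = 56.00
(20) = 15.00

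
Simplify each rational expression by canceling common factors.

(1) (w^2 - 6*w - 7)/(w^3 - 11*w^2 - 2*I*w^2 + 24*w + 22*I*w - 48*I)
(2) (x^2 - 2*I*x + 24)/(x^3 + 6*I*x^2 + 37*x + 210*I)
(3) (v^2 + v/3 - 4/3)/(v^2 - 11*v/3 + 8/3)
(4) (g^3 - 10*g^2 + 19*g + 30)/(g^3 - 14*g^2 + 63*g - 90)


(1) = (w^2 - 6*w - 7)/(w^3 + w^2*(-11 - 2*I) + w*(24 + 22*I) - 48*I)
(2) = (x + 4*I)/(x^2 + 12*I*x - 35)
(3) = (3*v + 4)/(3*v - 8)
(4) = (g + 1)/(g - 3)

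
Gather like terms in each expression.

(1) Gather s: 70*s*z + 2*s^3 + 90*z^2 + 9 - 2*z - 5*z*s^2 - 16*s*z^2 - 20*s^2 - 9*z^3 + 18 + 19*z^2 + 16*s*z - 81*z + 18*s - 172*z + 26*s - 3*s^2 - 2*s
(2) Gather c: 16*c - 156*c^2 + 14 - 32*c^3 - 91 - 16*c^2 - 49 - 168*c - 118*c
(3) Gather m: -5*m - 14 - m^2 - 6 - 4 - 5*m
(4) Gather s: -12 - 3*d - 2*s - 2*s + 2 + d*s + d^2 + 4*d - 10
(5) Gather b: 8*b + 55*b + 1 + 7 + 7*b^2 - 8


(1) = 2*s^3 + s^2*(-5*z - 23) + s*(-16*z^2 + 86*z + 42) - 9*z^3 + 109*z^2 - 255*z + 27
(2) = -32*c^3 - 172*c^2 - 270*c - 126
(3) = -m^2 - 10*m - 24
(4) = d^2 + d + s*(d - 4) - 20
(5) = 7*b^2 + 63*b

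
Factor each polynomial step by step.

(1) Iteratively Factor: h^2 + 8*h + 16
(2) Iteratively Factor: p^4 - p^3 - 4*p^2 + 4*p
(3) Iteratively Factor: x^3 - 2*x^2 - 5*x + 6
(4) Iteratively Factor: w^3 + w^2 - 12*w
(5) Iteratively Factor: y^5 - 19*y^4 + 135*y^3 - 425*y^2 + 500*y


(1) = (h + 4)*(h + 4)
(2) = (p + 2)*(p^3 - 3*p^2 + 2*p) = (p - 1)*(p + 2)*(p^2 - 2*p) = (p - 2)*(p - 1)*(p + 2)*(p)
(3) = (x - 1)*(x^2 - x - 6) = (x - 1)*(x + 2)*(x - 3)
(4) = (w + 4)*(w^2 - 3*w) = (w - 3)*(w + 4)*(w)
(5) = (y - 5)*(y^4 - 14*y^3 + 65*y^2 - 100*y) = y*(y - 5)*(y^3 - 14*y^2 + 65*y - 100) = y*(y - 5)*(y - 4)*(y^2 - 10*y + 25) = y*(y - 5)^2*(y - 4)*(y - 5)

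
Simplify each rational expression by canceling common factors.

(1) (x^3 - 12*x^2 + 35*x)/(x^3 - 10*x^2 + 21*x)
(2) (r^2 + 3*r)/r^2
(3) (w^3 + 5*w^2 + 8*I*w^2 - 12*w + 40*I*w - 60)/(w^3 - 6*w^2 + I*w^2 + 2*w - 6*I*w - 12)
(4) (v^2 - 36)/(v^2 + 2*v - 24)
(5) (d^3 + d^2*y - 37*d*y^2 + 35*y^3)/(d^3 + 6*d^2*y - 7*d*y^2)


(1) = (x - 5)/(x - 3)
(2) = (r + 3)/r
(3) = (w^2 + w*(5 + 6*I) + 30*I)/(w^2 + w*(-6 - I) + 6*I)
(4) = (v - 6)/(v - 4)
(5) = (d - 5*y)/d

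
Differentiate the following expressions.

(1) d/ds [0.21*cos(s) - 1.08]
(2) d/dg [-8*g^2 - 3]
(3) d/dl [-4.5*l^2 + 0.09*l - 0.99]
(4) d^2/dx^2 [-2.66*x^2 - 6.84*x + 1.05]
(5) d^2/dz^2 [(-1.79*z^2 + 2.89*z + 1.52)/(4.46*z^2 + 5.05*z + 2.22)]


(1) = -0.21*sin(s)
(2) = -16*g
(3) = 0.09 - 9.0*l
(4) = -5.32000000000000
(5) = (195.605788*z^3 + 287.75028*z^2 + 33.722952*z - 35.0153)/(88.716536*z^6 + 301.35774*z^5 + 473.701506*z^4 + 428.793985*z^3 + 235.788642*z^2 + 74.66526*z + 10.941048)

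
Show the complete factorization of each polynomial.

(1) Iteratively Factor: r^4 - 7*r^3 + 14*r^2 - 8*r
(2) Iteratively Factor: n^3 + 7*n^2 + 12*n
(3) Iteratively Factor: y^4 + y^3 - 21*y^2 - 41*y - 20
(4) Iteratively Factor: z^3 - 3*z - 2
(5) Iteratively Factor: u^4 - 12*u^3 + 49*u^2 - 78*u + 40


(1) = (r - 2)*(r^3 - 5*r^2 + 4*r) = (r - 4)*(r - 2)*(r^2 - r) = r*(r - 4)*(r - 2)*(r - 1)
(2) = (n + 3)*(n^2 + 4*n) = (n + 3)*(n + 4)*(n)
(3) = (y + 1)*(y^3 - 21*y - 20) = (y + 1)^2*(y^2 - y - 20) = (y + 1)^2*(y + 4)*(y - 5)
(4) = (z - 2)*(z^2 + 2*z + 1) = (z - 2)*(z + 1)*(z + 1)
(5) = (u - 5)*(u^3 - 7*u^2 + 14*u - 8) = (u - 5)*(u - 2)*(u^2 - 5*u + 4) = (u - 5)*(u - 4)*(u - 2)*(u - 1)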